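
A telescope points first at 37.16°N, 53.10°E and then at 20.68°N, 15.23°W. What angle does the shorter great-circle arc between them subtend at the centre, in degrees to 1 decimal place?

60.7°

Let φ₁ = 0.6486 rad, φ₂ = 0.3609 rad, and Δλ = -1.1926 rad.
Haversine: a = sin²(Δφ/2) + cos φ₁ cos φ₂ sin²(Δλ/2) = 0.0205 + (0.7970)(0.9356)(0.3154) = 0.25568.
Central angle c = 2·arcsin(√a) = 1.06027 rad.
So the angular separation is 60.7°.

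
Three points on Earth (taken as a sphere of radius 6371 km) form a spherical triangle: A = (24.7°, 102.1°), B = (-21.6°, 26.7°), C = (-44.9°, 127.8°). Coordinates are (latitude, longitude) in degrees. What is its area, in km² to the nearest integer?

46390617 km²

Side lengths (central angles): a = 1.4373, b = 1.2819, c = 1.5117 rad; semiperimeter s = 2.1154.
By l'Huilier's theorem, tan(E/4) = √[tan(s/2) tan((s−a)/2) tan((s−b)/2) tan((s−c)/2)], giving spherical excess E = 1.1429 rad.
Area = E·R² = 1.1429 × (6371)² ≈ 46390617 km².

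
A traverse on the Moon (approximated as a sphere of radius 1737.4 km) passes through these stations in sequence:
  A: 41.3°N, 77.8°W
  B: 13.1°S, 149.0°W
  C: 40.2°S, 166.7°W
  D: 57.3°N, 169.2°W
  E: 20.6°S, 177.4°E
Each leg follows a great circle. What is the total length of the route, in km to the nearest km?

8870 km

Leg A→B: central angle 1.4845 rad, distance 2579.1 km.
Leg B→C: central angle 0.5453 rad, distance 947.3 km.
Leg C→D: central angle 1.7021 rad, distance 2957.2 km.
Leg D→E: central angle 1.3737 rad, distance 2386.6 km.
Total: 2579.1 + 947.3 + 2957.2 + 2386.6 ≈ 8870 km.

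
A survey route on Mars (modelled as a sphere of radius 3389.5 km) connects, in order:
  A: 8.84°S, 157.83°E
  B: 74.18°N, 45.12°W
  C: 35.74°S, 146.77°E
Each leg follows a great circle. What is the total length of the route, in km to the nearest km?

Leg A→B: central angle 1.9779 rad, distance 6703.9 km.
Leg B→C: central angle 2.4631 rad, distance 8348.6 km.
Total: 6703.9 + 8348.6 ≈ 15053 km.

15053 km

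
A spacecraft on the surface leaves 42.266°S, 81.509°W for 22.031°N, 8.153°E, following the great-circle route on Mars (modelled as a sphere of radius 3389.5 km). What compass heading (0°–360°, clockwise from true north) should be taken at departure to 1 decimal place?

73.1°

With φ₁ = -0.7377, φ₂ = 0.3845, Δλ = 1.5649 rad, the forward-azimuth formula gives
θ = atan2( sin Δλ cos φ₂ , cos φ₁ sin φ₂ − sin φ₁ cos φ₂ cos Δλ ) = atan2(0.9270, 0.2813) = 73.12°.
So the initial bearing is 73.1°.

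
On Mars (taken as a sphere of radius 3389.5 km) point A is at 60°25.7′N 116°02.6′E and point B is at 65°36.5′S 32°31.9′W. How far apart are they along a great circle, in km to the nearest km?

9762 km

Let φ₁ = 1.0547 rad, φ₂ = -1.1451 rad, and Δλ = -2.5931 rad.
cos c = sin φ₁ sin φ₂ + cos φ₁ cos φ₂ cos Δλ = (0.8697)(-0.9107) + (0.4935)(0.4130)(-0.8533) = -0.96602,
so c = arccos(-0.96602) = 2.88017 rad.
Distance = R·c = 3389.5 × 2.8802 ≈ 9762 km.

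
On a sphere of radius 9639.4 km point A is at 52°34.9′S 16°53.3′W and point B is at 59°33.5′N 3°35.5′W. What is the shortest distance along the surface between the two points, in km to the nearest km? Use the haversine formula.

Let φ₁ = -0.9177 rad, φ₂ = 1.0395 rad, and Δλ = 0.2321 rad.
Haversine: a = sin²(Δφ/2) + cos φ₁ cos φ₂ sin²(Δλ/2) = 0.6884 + (0.6076)(0.5067)(0.0134) = 0.69256.
Central angle c = 2·arcsin(√a) = 1.96614 rad.
Distance = R·c = 9639.4 × 1.9661 ≈ 18952 km.

18952 km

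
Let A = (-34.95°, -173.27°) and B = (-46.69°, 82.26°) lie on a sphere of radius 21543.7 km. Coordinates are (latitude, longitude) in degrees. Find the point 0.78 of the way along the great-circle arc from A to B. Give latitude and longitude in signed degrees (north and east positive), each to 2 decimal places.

The central angle between A and B is δ = 1.2908 rad.
With f = 0.78, the slerp weights are sin((1−f)δ)/sin δ = 0.2915 and sin(fδ)/sin δ = 0.8794.
Weighted sum of the unit vectors: (0.2915)·(-0.8140,-0.0961,-0.5729) + (0.8794)·(0.0924,0.6797,-0.7277) = (-0.1561, 0.5697, -0.8069).
Converting back: φ = atan2(z, √(x²+y²)) = -53.79°, λ = atan2(y, x) = 105.32°.

-53.79°, 105.32°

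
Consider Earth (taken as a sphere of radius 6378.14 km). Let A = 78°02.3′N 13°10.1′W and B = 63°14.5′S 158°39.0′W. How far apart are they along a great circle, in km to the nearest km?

Let φ₁ = 1.3620 rad, φ₂ = -1.1038 rad, and Δλ = -2.5391 rad.
cos c = sin φ₁ sin φ₂ + cos φ₁ cos φ₂ cos Δλ = (0.9783)(-0.8929) + (0.2073)(0.4502)(-0.8239) = -0.95041,
so c = arccos(-0.95041) = 2.82535 rad.
Distance = R·c = 6378.14 × 2.8253 ≈ 18020 km.

18020 km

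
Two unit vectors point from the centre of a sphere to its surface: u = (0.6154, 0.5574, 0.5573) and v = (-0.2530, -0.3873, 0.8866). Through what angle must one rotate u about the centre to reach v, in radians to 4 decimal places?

1.4480 rad

u·v = 0.1225; |u| = 1.0000, |v| = 1.0000.
cos θ = (u·v)/(|u||v|) = 0.1225, so θ = 1.4480 rad.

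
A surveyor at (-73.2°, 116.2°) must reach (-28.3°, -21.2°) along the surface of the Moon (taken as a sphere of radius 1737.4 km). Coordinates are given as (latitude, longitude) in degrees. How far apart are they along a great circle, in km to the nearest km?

2260 km

In radians: φ₁ = -1.2776, φ₂ = -0.4939, Δλ = -137.400° = -2.3981 rad.
cos c = sin φ₁ sin φ₂ + cos φ₁ cos φ₂ cos Δλ = (-0.9573)(-0.4741) + (0.2890)(0.8805)(-0.7361) = 0.26653,
so c = arccos(0.26653) = 1.30101 rad.
Distance = R·c = 1737.4 × 1.3010 ≈ 2260 km.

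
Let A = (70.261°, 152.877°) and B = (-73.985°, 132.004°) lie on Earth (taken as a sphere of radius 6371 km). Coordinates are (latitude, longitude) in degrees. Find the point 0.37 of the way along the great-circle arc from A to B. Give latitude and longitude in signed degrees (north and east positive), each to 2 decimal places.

Central angle δ = 2.5281 rad. Interpolating on the sphere with fraction f = 0.37:
P = [sin((1−f)δ)·A + sin(fδ)·B] / sin δ = 1.7365·A + 1.3980·B in Cartesian coordinates,
giving P = (-0.7801, 0.5540, 0.2908), i.e. latitude 16.91°, longitude 144.62°.

16.91°, 144.62°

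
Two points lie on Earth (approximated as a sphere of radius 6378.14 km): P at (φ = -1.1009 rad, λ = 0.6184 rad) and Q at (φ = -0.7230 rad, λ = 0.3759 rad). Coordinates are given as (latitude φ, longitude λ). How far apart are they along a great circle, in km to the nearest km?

In radians: φ₁ = -1.1009, φ₂ = -0.7230, Δλ = -13.894° = -0.2425 rad.
cos c = sin φ₁ sin φ₂ + cos φ₁ cos φ₂ cos Δλ = (-0.8916)(-0.6616) + (0.4528)(0.7498)(0.9707) = 0.91951,
so c = arccos(0.91951) = 0.40397 rad.
Distance = R·c = 6378.14 × 0.4040 ≈ 2577 km.

2577 km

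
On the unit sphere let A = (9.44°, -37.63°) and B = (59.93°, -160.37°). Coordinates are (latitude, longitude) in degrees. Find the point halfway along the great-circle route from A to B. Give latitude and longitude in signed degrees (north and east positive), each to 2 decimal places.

The central angle between A and B is δ = 1.6965 rad.
With f = 0.5, the slerp weights are sin((1−f)δ)/sin δ = 0.7561 and sin(fδ)/sin δ = 0.7561.
Weighted sum of the unit vectors: (0.7561)·(0.7812,-0.6023,0.1640) + (0.7561)·(-0.4719,-0.1683,0.8654) = (0.2339, -0.5827, 0.7783).
Converting back: φ = atan2(z, √(x²+y²)) = 51.11°, λ = atan2(y, x) = -68.13°.

51.11°, -68.13°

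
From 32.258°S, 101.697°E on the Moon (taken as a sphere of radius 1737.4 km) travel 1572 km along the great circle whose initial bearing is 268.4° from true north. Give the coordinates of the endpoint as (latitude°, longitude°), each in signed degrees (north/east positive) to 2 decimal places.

Angular distance δ = d/R = 1572/1737.4 = 0.90480 rad; initial bearing θ = 4.6845 rad.
sin φ₂ = sin φ₁ cos δ + cos φ₁ sin δ cos θ = (-0.5337)(0.6178) + (0.8457)(0.7863)(-0.0279) = -0.3483, so φ₂ = -20.39°.
Δλ = atan2(sin θ sin δ cos φ₁, cos δ − sin φ₁ sin φ₂) = atan2(-0.6647, 0.4319) = -56.983°.
λ₂ = 101.697° − 56.983° = 44.71°.

-20.39°, 44.71°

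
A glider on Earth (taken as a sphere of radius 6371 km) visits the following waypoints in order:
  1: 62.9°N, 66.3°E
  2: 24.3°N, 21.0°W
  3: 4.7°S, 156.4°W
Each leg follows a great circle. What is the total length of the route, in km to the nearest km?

22259 km

Leg 1→2: central angle 1.1746 rad, distance 7483.5 km.
Leg 2→3: central angle 2.3192 rad, distance 14775.7 km.
Total: 7483.5 + 14775.7 ≈ 22259 km.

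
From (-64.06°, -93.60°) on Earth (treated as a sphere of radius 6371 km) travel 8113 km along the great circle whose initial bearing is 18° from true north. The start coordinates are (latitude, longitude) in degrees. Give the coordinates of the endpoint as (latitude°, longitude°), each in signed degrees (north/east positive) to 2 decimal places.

Angular distance δ = d/R = 8113/6371 = 1.27343 rad; initial bearing θ = 0.3142 rad.
sin φ₂ = sin φ₁ cos δ + cos φ₁ sin δ cos θ = (-0.8993)(0.2930) + (0.4374)(0.9561)(0.9511) = 0.1343, so φ₂ = 7.72°.
Δλ = atan2(sin θ sin δ cos φ₁, cos δ − sin φ₁ sin φ₂) = atan2(0.1292, 0.4138) = 17.347°.
λ₂ = -93.600° + 17.347° = -76.25°.

7.72°, -76.25°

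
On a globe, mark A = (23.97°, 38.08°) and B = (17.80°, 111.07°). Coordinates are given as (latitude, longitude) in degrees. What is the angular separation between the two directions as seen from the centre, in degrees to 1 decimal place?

67.7°

With latitudes φ₁ = 23.970°, φ₂ = 17.800° and longitude difference Δλ = 72.990°:
cos c = sin φ₁ sin φ₂ + cos φ₁ cos φ₂ cos Δλ = (0.4063)(0.3057) + (0.9138)(0.9521)(0.2925) = 0.37870,
so c = arccos(0.37870) = 1.18240 rad.
So the angular separation is 67.7°.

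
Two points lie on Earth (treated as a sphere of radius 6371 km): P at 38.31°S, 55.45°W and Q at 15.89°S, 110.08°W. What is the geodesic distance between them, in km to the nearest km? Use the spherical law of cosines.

5855 km

In radians: φ₁ = -0.6686, φ₂ = -0.2773, Δλ = -54.630° = -0.9535 rad.
cos c = sin φ₁ sin φ₂ + cos φ₁ cos φ₂ cos Δλ = (-0.6199)(-0.2738) + (0.7847)(0.9618)(0.5789) = 0.60658,
so c = arccos(0.60658) = 0.91904 rad.
Distance = R·c = 6371 × 0.9190 ≈ 5855 km.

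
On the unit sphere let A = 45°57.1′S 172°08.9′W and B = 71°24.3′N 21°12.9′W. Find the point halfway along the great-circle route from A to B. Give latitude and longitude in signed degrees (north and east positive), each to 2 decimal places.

Central angle δ = 2.6363 rad. Interpolating on the sphere with fraction f = 0.5:
P = [sin((1−f)δ)·A + sin(fδ)·B] / sin δ = 2.0001·A + 2.0001·B in Cartesian coordinates,
giving P = (-0.7830, -0.4208, 0.4581), i.e. latitude 27.27°, longitude -151.75°.

27.27°, -151.75°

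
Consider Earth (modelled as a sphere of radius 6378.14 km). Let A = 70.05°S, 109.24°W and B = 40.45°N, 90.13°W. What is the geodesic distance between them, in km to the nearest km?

In radians: φ₁ = -1.2226, φ₂ = 0.7060, Δλ = 19.110° = 0.3335 rad.
cos c = sin φ₁ sin φ₂ + cos φ₁ cos φ₂ cos Δλ = (-0.9400)(0.6488) + (0.3412)(0.7610)(0.9449) = -0.36452,
so c = arccos(-0.36452) = 1.94391 rad.
Distance = R·c = 6378.14 × 1.9439 ≈ 12399 km.

12399 km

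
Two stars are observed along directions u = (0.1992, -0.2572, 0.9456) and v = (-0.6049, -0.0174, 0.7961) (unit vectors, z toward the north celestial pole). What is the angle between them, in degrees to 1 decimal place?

u·v = 0.6368; |u| = 1.0000, |v| = 1.0000.
cos θ = (u·v)/(|u||v|) = 0.6368, so θ = 50.4°.

50.4°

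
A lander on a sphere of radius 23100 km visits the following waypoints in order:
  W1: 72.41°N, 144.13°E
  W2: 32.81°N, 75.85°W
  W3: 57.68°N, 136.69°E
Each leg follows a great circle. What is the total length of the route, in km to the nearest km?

63171 km

Leg W1→W2: central angle 1.2431 rad, distance 28714.9 km.
Leg W2→W3: central angle 1.4916 rad, distance 34456.4 km.
Total: 28714.9 + 34456.4 ≈ 63171 km.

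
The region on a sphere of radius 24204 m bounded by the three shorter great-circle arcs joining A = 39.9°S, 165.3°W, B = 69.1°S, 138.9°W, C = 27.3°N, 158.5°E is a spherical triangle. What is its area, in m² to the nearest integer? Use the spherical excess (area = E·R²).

Side lengths (central angles): a = 1.8573, b = 1.3120, c = 0.5654 rad; semiperimeter s = 1.8673.
By l'Huilier's theorem, tan(E/4) = √[tan(s/2) tan((s−a)/2) tan((s−b)/2) tan((s−c)/2)], giving spherical excess E = 0.1535 rad.
Area = E·R² = 0.1535 × (24204)² ≈ 89931372 m².

89931372 m²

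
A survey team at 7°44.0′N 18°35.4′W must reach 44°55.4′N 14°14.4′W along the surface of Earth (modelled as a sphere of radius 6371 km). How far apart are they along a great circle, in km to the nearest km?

4157 km

Let φ₁ = 0.1350 rad, φ₂ = 0.7841 rad, and Δλ = 0.0759 rad.
cos c = sin φ₁ sin φ₂ + cos φ₁ cos φ₂ cos Δλ = (0.1346)(0.7062) + (0.9909)(0.7081)(0.9971) = 0.79461,
so c = arccos(0.79461) = 0.65242 rad.
Distance = R·c = 6371 × 0.6524 ≈ 4157 km.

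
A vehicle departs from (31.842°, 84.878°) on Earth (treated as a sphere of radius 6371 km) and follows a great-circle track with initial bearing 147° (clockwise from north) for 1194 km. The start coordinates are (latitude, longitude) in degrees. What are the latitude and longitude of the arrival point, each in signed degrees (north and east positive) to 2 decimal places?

Angular distance δ = d/R = 1194/6371 = 0.18741 rad; initial bearing θ = 2.5656 rad.
sin φ₂ = sin φ₁ cos δ + cos φ₁ sin δ cos θ = (0.5276)(0.9825) + (0.8495)(0.1863)(-0.8387) = 0.3856, so φ₂ = 22.68°.
Δλ = atan2(sin θ sin δ cos φ₁, cos δ − sin φ₁ sin φ₂) = atan2(0.0862, 0.7791) = 6.314°.
λ₂ = 84.878° + 6.314° = 91.19°.

22.68°, 91.19°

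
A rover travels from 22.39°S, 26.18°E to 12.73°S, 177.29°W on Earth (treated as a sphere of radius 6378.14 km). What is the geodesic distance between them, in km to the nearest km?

With latitudes φ₁ = -22.390°, φ₂ = -12.730° and longitude difference Δλ = 156.530°:
cos c = sin φ₁ sin φ₂ + cos φ₁ cos φ₂ cos Δλ = (-0.3809)(-0.2204) + (0.9246)(0.9754)(-0.9173) = -0.74333,
so c = arccos(-0.74333) = 2.40884 rad.
Distance = R·c = 6378.14 × 2.4088 ≈ 15364 km.

15364 km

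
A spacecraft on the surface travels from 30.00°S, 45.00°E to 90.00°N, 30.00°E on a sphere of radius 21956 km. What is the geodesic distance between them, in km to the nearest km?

45985 km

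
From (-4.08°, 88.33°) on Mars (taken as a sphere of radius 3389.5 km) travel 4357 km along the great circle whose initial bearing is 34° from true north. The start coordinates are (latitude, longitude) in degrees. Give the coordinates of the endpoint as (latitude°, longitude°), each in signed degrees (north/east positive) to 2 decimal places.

50.67°, 146.17°

Angular distance δ = d/R = 4357/3389.5 = 1.28544 rad; initial bearing θ = 0.5934 rad.
sin φ₂ = sin φ₁ cos δ + cos φ₁ sin δ cos θ = (-0.0711)(0.2815) + (0.9975)(0.9596)(0.8290) = 0.7735, so φ₂ = 50.67°.
Δλ = atan2(sin θ sin δ cos φ₁, cos δ − sin φ₁ sin φ₂) = atan2(0.5352, 0.3365) = 57.840°.
λ₂ = 88.330° + 57.840° = 146.17°.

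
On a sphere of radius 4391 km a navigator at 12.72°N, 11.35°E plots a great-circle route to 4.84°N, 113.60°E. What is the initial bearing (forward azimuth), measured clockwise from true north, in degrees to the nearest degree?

82°

With φ₁ = 0.2220, φ₂ = 0.0845, Δλ = 1.7846 rad, the forward-azimuth formula gives
θ = atan2( sin Δλ cos φ₂ , cos φ₁ sin φ₂ − sin φ₁ cos φ₂ cos Δλ ) = atan2(0.9737, 0.1289) = 82.46°.
So the initial bearing is 82°.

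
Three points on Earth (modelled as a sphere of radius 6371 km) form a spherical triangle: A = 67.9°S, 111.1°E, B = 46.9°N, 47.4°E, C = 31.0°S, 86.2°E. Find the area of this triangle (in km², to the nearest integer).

Side lengths (central angles): a = 1.4903, b = 0.6924, c = 2.1683 rad; semiperimeter s = 2.1755.
By l'Huilier's theorem, tan(E/4) = √[tan(s/2) tan((s−a)/2) tan((s−b)/2) tan((s−c)/2)], giving spherical excess E = 0.1893 rad.
Area = E·R² = 0.1893 × (6371)² ≈ 7681651 km².

7681651 km²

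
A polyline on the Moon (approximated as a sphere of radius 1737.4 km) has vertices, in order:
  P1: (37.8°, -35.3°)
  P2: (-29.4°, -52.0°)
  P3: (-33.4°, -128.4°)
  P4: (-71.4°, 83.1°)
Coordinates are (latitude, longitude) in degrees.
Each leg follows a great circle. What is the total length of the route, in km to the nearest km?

Leg P1→P2: central angle 1.2042 rad, distance 2092.1 km.
Leg P2→P3: central angle 1.1138 rad, distance 1935.1 km.
Leg P3→P4: central angle 1.2717 rad, distance 2209.4 km.
Total: 2092.1 + 1935.1 + 2209.4 ≈ 6237 km.

6237 km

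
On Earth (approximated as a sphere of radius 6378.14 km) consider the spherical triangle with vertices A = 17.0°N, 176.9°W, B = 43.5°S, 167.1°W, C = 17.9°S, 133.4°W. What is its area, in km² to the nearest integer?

14377991 km²

Side lengths (central angles): a = 0.6667, b = 0.9640, c = 1.0675 rad; semiperimeter s = 1.3491.
By l'Huilier's theorem, tan(E/4) = √[tan(s/2) tan((s−a)/2) tan((s−b)/2) tan((s−c)/2)], giving spherical excess E = 0.3534 rad.
Area = E·R² = 0.3534 × (6378.14)² ≈ 14377991 km².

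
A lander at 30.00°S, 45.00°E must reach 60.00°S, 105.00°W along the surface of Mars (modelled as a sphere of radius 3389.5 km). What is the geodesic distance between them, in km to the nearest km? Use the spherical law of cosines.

5127 km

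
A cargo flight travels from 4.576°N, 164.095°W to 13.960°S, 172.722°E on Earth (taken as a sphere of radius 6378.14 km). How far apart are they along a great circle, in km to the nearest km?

3288 km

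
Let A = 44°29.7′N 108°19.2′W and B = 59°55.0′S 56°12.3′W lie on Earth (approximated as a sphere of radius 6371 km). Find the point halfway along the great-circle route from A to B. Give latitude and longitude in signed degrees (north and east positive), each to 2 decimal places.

Central angle δ = 1.9680 rad. Interpolating on the sphere with fraction f = 0.5:
P = [sin((1−f)δ)·A + sin(fδ)·B] / sin δ = 0.9030·A + 0.9030·B in Cartesian coordinates,
giving P = (0.0493, -0.9877, -0.1485), i.e. latitude -8.54°, longitude -87.14°.

-8.54°, -87.14°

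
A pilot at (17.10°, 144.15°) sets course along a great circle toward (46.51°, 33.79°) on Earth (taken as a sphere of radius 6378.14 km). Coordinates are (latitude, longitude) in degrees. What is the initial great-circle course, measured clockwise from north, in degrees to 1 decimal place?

Δλ = -110.360° = -1.9261 rad.
y = sin Δλ · cos φ₂ = (-0.9375)(0.6882) = -0.6452
x = cos φ₁ sin φ₂ − sin φ₁ cos φ₂ cos Δλ = (0.9558)(0.7255) − (0.2940)(0.6882)(-0.3479) = 0.7638
θ = atan2(y, x) = -40.19°; adding 360° gives 319.8°.

319.8°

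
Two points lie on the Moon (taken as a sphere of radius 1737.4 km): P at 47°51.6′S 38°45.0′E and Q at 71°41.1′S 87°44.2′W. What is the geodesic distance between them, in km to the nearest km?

With latitudes φ₁ = -47.860°, φ₂ = -71.685° and longitude difference Δλ = -126.487°:
cos c = sin φ₁ sin φ₂ + cos φ₁ cos φ₂ cos Δλ = (-0.7415)(-0.9493) + (0.6709)(0.3142)(-0.5946) = 0.57857,
so c = arccos(0.57857) = 0.95382 rad.
Distance = R·c = 1737.4 × 0.9538 ≈ 1657 km.

1657 km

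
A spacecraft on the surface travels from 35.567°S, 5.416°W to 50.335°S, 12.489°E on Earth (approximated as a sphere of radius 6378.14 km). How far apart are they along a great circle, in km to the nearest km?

2186 km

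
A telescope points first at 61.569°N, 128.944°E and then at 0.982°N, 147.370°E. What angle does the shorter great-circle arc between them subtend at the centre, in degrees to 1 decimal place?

62.2°

With latitudes φ₁ = 61.569°, φ₂ = 0.982° and longitude difference Δλ = 18.426°:
cos c = sin φ₁ sin φ₂ + cos φ₁ cos φ₂ cos Δλ = (0.8794)(0.0171) + (0.4761)(0.9999)(0.9487) = 0.46670,
so c = arccos(0.46670) = 1.08524 rad.
So the angular separation is 62.2°.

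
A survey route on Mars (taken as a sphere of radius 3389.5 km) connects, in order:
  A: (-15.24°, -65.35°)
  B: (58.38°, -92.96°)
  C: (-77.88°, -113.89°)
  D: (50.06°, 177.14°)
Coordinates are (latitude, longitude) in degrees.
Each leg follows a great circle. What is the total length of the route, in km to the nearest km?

20612 km

Leg A→B: central angle 1.3445 rad, distance 4557.1 km.
Leg B→C: central angle 2.3887 rad, distance 8096.7 km.
Leg C→D: central angle 2.3480 rad, distance 7958.4 km.
Total: 4557.1 + 8096.7 + 7958.4 ≈ 20612 km.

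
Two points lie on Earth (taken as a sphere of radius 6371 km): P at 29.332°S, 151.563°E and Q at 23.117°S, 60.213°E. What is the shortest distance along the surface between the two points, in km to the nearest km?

8897 km

In radians: φ₁ = -0.5119, φ₂ = -0.4035, Δλ = -91.350° = -1.5944 rad.
Haversine: a = sin²(Δφ/2) + cos φ₁ cos φ₂ sin²(Δλ/2) = 0.0029 + (0.8718)(0.9197)(0.5118) = 0.41328.
Central angle c = 2·arcsin(√a) = 1.39648 rad.
Distance = R·c = 6371 × 1.3965 ≈ 8897 km.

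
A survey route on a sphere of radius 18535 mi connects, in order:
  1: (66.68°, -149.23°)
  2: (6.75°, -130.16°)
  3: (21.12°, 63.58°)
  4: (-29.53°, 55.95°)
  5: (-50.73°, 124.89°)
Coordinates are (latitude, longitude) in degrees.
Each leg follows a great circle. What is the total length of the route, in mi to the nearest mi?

102274 mi

Leg 1→2: central angle 1.0707 rad, distance 19846.0 mi.
Leg 2→3: central angle 2.6012 rad, distance 48213.0 mi.
Leg 3→4: central angle 0.8933 rad, distance 16556.7 mi.
Leg 4→5: central angle 0.9527 rad, distance 17658.3 mi.
Total: 19846.0 + 48213.0 + 16556.7 + 17658.3 ≈ 102274 mi.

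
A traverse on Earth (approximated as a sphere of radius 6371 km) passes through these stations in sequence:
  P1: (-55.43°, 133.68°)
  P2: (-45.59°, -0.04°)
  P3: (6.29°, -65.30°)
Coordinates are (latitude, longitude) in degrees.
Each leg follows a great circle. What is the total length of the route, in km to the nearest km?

16615 km

Leg P1→P2: central angle 1.2516 rad, distance 7974.0 km.
Leg P2→P3: central angle 1.3563 rad, distance 8641.1 km.
Total: 7974.0 + 8641.1 ≈ 16615 km.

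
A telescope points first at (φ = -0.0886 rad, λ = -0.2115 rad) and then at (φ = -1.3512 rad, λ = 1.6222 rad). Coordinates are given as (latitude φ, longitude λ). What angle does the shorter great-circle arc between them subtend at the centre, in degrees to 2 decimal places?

88.28°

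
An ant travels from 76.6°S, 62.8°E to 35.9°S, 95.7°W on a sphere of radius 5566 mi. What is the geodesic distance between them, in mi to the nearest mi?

With latitudes φ₁ = -76.600°, φ₂ = -35.900° and longitude difference Δλ = -158.500°:
cos c = sin φ₁ sin φ₂ + cos φ₁ cos φ₂ cos Δλ = (-0.9728)(-0.5864) + (0.2317)(0.8100)(-0.9304) = 0.39575,
so c = arccos(0.39575) = 1.16392 rad.
Distance = R·c = 5566 × 1.1639 ≈ 6478 mi.

6478 mi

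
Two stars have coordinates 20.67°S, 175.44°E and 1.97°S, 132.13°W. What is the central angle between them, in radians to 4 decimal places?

0.9493 rad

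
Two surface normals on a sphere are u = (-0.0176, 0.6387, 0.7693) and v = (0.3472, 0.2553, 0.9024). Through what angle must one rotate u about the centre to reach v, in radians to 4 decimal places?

0.5527 rad

u·v = 0.8512; |u| = 1.0000, |v| = 1.0000.
cos θ = (u·v)/(|u||v|) = 0.8511, so θ = 0.5527 rad.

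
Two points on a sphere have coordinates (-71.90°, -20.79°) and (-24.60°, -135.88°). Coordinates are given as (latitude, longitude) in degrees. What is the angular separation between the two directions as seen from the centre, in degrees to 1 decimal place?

74.0°

With latitudes φ₁ = -71.900°, φ₂ = -24.600° and longitude difference Δλ = -115.090°:
Haversine: a = sin²(Δφ/2) + cos φ₁ cos φ₂ sin²(Δλ/2) = 0.1609 + (0.3107)(0.9092)(0.7120) = 0.36205.
Central angle c = 2·arcsin(√a) = 1.29127 rad.
So the angular separation is 74.0°.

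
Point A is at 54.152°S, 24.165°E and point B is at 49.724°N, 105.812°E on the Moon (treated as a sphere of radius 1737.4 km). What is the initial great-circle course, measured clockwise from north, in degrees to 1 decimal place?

50.7°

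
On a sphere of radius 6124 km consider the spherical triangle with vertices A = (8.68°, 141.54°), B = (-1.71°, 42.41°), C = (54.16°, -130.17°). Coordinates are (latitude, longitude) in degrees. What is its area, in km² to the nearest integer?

84489311 km²

Side lengths (central angles): a = 2.2200, b = 1.4307, c = 1.7328 rad; semiperimeter s = 2.6918.
By l'Huilier's theorem, tan(E/4) = √[tan(s/2) tan((s−a)/2) tan((s−b)/2) tan((s−c)/2)], giving spherical excess E = 2.2528 rad.
Area = E·R² = 2.2528 × (6124)² ≈ 84489311 km².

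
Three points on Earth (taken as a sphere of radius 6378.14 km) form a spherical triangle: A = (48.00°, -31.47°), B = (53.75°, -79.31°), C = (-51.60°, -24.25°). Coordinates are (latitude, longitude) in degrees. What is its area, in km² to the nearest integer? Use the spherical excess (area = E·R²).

25433442 km²

Side lengths (central angles): a = 2.0061, b = 1.7417, c = 0.5259 rad; semiperimeter s = 2.1368.
By l'Huilier's theorem, tan(E/4) = √[tan(s/2) tan((s−a)/2) tan((s−b)/2) tan((s−c)/2)], giving spherical excess E = 0.6252 rad.
Area = E·R² = 0.6252 × (6378.14)² ≈ 25433442 km².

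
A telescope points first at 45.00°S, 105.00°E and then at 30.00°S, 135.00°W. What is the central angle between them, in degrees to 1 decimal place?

87.3°

Let φ₁ = -0.7854 rad, φ₂ = -0.5236 rad, and Δλ = 2.0944 rad.
cos c = sin φ₁ sin φ₂ + cos φ₁ cos φ₂ cos Δλ = (-0.7071)(-0.5000) + (0.7071)(0.8660)(-0.5000) = 0.04737,
so c = arccos(0.04737) = 1.52341 rad.
So the angular separation is 87.3°.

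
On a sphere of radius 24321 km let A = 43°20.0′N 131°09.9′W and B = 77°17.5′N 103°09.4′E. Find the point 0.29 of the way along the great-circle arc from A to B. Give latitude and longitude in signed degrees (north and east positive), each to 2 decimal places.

58.70°, -137.78°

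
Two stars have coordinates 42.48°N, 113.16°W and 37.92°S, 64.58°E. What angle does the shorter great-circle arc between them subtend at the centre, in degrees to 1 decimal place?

With latitudes φ₁ = 42.480°, φ₂ = -37.920° and longitude difference Δλ = 177.740°:
Haversine: a = sin²(Δφ/2) + cos φ₁ cos φ₂ sin²(Δλ/2) = 0.4166 + (0.7375)(0.7889)(0.9996) = 0.99819.
Central angle c = 2·arcsin(√a) = 3.05650 rad.
So the angular separation is 175.1°.

175.1°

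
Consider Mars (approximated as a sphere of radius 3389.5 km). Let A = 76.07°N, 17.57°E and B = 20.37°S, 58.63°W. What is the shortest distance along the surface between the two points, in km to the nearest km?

6300 km

With latitudes φ₁ = 76.070°, φ₂ = -20.370° and longitude difference Δλ = -76.200°:
cos c = sin φ₁ sin φ₂ + cos φ₁ cos φ₂ cos Δλ = (0.9706)(-0.3481) + (0.2407)(0.9375)(0.2385) = -0.28401,
so c = arccos(-0.28401) = 1.85877 rad.
Distance = R·c = 3389.5 × 1.8588 ≈ 6300 km.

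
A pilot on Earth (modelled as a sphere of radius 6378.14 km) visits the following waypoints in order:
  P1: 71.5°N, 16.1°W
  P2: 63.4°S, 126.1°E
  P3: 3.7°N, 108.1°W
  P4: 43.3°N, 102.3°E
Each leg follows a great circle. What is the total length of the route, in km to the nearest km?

44304 km

Leg P1→P2: central angle 2.8585 rad, distance 18232.2 km.
Leg P2→P3: central angle 1.8956 rad, distance 12090.1 km.
Leg P3→P4: central angle 2.1922 rad, distance 13981.9 km.
Total: 18232.2 + 12090.1 + 13981.9 ≈ 44304 km.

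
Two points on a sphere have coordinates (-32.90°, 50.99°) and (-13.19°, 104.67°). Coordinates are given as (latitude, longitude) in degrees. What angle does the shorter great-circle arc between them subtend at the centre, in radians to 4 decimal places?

With latitudes φ₁ = -32.900°, φ₂ = -13.190° and longitude difference Δλ = 53.680°:
Haversine: a = sin²(Δφ/2) + cos φ₁ cos φ₂ sin²(Δλ/2) = 0.0293 + (0.8396)(0.9736)(0.2039) = 0.19594.
Central angle c = 2·arcsin(√a) = 0.91710 rad.
So the angular separation is 0.9171 rad.

0.9171 rad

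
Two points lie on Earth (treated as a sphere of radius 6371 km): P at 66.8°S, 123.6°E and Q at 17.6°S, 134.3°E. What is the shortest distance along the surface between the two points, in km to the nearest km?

5526 km

In radians: φ₁ = -1.1659, φ₂ = -0.3072, Δλ = 10.700° = 0.1868 rad.
Haversine: a = sin²(Δφ/2) + cos φ₁ cos φ₂ sin²(Δλ/2) = 0.1733 + (0.3939)(0.9532)(0.0087) = 0.17655.
Central angle c = 2·arcsin(√a) = 0.86730 rad.
Distance = R·c = 6371 × 0.8673 ≈ 5526 km.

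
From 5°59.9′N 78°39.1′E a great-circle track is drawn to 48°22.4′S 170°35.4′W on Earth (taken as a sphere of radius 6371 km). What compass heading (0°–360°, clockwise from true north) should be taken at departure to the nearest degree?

With φ₁ = 0.1047, φ₂ = -0.8443, Δλ = 1.9331 rad, the forward-azimuth formula gives
θ = atan2( sin Δλ cos φ₂ , cos φ₁ sin φ₂ − sin φ₁ cos φ₂ cos Δλ ) = atan2(0.6212, -0.7188) = 139.17°.
So the initial bearing is 139°.

139°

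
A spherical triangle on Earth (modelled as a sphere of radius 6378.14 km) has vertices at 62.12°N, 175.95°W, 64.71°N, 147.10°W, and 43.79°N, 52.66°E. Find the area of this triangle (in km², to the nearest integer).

6125610 km²

Side lengths (central angles): a = 1.2287, b = 1.1718, c = 0.2277 rad; semiperimeter s = 1.3141.
By l'Huilier's theorem, tan(E/4) = √[tan(s/2) tan((s−a)/2) tan((s−b)/2) tan((s−c)/2)], giving spherical excess E = 0.1506 rad.
Area = E·R² = 0.1506 × (6378.14)² ≈ 6125610 km².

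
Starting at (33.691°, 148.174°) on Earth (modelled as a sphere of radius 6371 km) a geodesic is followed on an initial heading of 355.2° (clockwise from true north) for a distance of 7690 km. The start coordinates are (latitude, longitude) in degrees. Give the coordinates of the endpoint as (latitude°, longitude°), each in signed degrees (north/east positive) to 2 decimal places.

76.47°, -12.30°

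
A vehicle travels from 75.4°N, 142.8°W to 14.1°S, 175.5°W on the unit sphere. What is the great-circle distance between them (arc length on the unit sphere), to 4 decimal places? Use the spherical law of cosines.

1.6008

In radians: φ₁ = 1.3160, φ₂ = -0.2461, Δλ = -32.700° = -0.5707 rad.
cos c = sin φ₁ sin φ₂ + cos φ₁ cos φ₂ cos Δλ = (0.9677)(-0.2436) + (0.2521)(0.9699)(0.8415) = -0.03002,
so c = arccos(-0.03002) = 1.60082 rad.
On the unit sphere the arc length equals the central angle: 1.6008.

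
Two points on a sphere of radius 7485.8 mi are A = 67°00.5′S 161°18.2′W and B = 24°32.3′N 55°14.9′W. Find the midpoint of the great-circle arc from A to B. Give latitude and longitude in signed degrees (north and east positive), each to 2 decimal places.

-29.72°, -80.34°

The central angle between A and B is δ = 2.0721 rad.
With f = 0.5, the slerp weights are sin((1−f)δ)/sin δ = 0.9811 and sin(fδ)/sin δ = 0.9811.
Weighted sum of the unit vectors: (0.9811)·(-0.3700,-0.1252,-0.9206) + (0.9811)·(0.5185,-0.7474,0.4153) = (0.1457, -0.8562, -0.4957).
Converting back: φ = atan2(z, √(x²+y²)) = -29.72°, λ = atan2(y, x) = -80.34°.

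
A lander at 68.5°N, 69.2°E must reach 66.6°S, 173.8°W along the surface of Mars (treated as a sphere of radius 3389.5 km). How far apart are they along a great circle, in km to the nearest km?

Let φ₁ = 1.1956 rad, φ₂ = -1.1624 rad, and Δλ = 2.0420 rad.
Haversine: a = sin²(Δφ/2) + cos φ₁ cos φ₂ sin²(Δλ/2) = 0.8542 + (0.3665)(0.3971)(0.7270) = 0.95999.
Central angle c = 2·arcsin(√a) = 2.73881 rad.
Distance = R·c = 3389.5 × 2.7388 ≈ 9283 km.

9283 km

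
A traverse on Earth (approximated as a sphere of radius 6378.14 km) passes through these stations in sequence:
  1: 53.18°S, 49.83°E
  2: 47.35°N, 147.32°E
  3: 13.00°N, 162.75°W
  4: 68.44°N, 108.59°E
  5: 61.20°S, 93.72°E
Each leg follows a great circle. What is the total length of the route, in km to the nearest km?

Leg 1→2: central angle 2.2675 rad, distance 14462.6 km.
Leg 2→3: central angle 0.9392 rad, distance 5990.5 km.
Leg 3→4: central angle 1.3515 rad, distance 8619.8 km.
Leg 4→5: central angle 2.2704 rad, distance 14480.7 km.
Total: 14462.6 + 5990.5 + 8619.8 + 14480.7 ≈ 43554 km.

43554 km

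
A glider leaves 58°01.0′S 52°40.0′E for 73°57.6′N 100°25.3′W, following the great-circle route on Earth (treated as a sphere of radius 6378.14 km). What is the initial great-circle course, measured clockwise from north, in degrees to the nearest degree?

337°

Δλ = -153.088° = -2.6719 rad.
y = sin Δλ · cos φ₂ = (-0.4526)(0.2763) = -0.1251
x = cos φ₁ sin φ₂ − sin φ₁ cos φ₂ cos Δλ = (0.5297)(0.9611) − (-0.8482)(0.2763)(-0.8917) = 0.3001
θ = atan2(y, x) = -22.63°; adding 360° gives 337°.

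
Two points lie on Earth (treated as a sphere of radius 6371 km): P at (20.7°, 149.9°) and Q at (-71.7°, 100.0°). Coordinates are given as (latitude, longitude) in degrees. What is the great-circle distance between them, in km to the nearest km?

10944 km

Let φ₁ = 0.3613 rad, φ₂ = -1.2514 rad, and Δλ = -0.8709 rad.
cos c = sin φ₁ sin φ₂ + cos φ₁ cos φ₂ cos Δλ = (0.3535)(-0.9494) + (0.9354)(0.3140)(0.6441) = -0.14640,
so c = arccos(-0.14640) = 1.71773 rad.
Distance = R·c = 6371 × 1.7177 ≈ 10944 km.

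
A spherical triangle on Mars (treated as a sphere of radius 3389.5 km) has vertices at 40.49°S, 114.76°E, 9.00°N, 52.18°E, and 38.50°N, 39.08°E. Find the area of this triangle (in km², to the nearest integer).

Side lengths (central angles): a = 0.5544, b = 1.8307, c = 1.3240 rad; semiperimeter s = 1.8545.
By l'Huilier's theorem, tan(E/4) = √[tan(s/2) tan((s−a)/2) tan((s−b)/2) tan((s−c)/2)], giving spherical excess E = 0.2288 rad.
Area = E·R² = 0.2288 × (3389.5)² ≈ 2628109 km².

2628109 km²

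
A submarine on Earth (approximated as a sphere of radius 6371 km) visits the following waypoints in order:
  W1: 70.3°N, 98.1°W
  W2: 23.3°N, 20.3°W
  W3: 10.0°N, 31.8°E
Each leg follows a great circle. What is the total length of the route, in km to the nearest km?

Leg W1→W2: central angle 1.1176 rad, distance 7120.4 km.
Leg W2→W3: central angle 0.8966 rad, distance 5712.0 km.
Total: 7120.4 + 5712.0 ≈ 12832 km.

12832 km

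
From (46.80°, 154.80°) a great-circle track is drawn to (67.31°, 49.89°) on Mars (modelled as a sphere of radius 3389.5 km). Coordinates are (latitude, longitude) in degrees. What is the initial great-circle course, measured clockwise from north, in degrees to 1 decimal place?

Δλ = -104.910° = -1.8310 rad.
y = sin Δλ · cos φ₂ = (-0.9663)(0.3857) = -0.3728
x = cos φ₁ sin φ₂ − sin φ₁ cos φ₂ cos Δλ = (0.6845)(0.9226) − (0.7290)(0.3857)(-0.2573) = 0.7039
θ = atan2(y, x) = -27.90°; adding 360° gives 332.1°.

332.1°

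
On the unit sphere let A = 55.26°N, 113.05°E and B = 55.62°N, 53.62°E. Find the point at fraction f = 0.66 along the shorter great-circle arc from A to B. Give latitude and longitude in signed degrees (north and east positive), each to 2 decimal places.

58.78°, 73.36°

Central angle δ = 0.5701 rad. Interpolating on the sphere with fraction f = 0.66:
P = [sin((1−f)δ)·A + sin(fδ)·B] / sin δ = 0.3569·A + 0.6808·B in Cartesian coordinates,
giving P = (0.1484, 0.4967, 0.8552), i.e. latitude 58.78°, longitude 73.36°.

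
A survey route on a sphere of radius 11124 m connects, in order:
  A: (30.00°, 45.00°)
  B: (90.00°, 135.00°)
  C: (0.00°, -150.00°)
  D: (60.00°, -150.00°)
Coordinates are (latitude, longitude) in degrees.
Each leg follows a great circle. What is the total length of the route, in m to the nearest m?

40772 m

Leg A→B: central angle 1.0472 rad, distance 11649.0 m.
Leg B→C: central angle 1.5708 rad, distance 17473.5 m.
Leg C→D: central angle 1.0472 rad, distance 11649.0 m.
Total: 11649.0 + 17473.5 + 11649.0 ≈ 40772 m.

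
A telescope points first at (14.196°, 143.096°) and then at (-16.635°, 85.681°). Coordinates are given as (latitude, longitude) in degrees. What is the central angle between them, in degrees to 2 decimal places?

64.53°

In radians: φ₁ = 0.2478, φ₂ = -0.2903, Δλ = -57.415° = -1.0021 rad.
Haversine: a = sin²(Δφ/2) + cos φ₁ cos φ₂ sin²(Δλ/2) = 0.0707 + (0.9695)(0.9581)(0.2307) = 0.28498.
Central angle c = 2·arcsin(√a) = 1.12625 rad.
So the angular separation is 64.53°.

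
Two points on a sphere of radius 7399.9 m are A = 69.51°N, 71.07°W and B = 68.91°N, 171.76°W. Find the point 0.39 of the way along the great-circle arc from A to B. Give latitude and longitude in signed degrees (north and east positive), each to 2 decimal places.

76.04°, -107.76°

The central angle between A and B is δ = 0.5536 rad.
With f = 0.39, the slerp weights are sin((1−f)δ)/sin δ = 0.6302 and sin(fδ)/sin δ = 0.4075.
Weighted sum of the unit vectors: (0.6302)·(0.1136,-0.3311,0.9367) + (0.4075)·(-0.3561,-0.0516,0.9330) = (-0.0735, -0.2297, 0.9705).
Converting back: φ = atan2(z, √(x²+y²)) = 76.04°, λ = atan2(y, x) = -107.76°.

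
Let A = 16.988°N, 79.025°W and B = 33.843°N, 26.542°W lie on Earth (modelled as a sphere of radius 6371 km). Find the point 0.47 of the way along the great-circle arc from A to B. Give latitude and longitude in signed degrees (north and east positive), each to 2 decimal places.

27.36°, -56.34°

The central angle between A and B is δ = 0.8679 rad.
With f = 0.47, the slerp weights are sin((1−f)δ)/sin δ = 0.5818 and sin(fδ)/sin δ = 0.5199.
Weighted sum of the unit vectors: (0.5818)·(0.1821,-0.9389,0.2922) + (0.5199)·(0.7430,-0.3711,0.5569) = (0.4923, -0.7392, 0.4596).
Converting back: φ = atan2(z, √(x²+y²)) = 27.36°, λ = atan2(y, x) = -56.34°.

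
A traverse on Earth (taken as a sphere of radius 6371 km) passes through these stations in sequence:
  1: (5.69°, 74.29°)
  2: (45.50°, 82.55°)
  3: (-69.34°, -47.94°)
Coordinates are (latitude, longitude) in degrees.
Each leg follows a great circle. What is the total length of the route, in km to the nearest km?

20720 km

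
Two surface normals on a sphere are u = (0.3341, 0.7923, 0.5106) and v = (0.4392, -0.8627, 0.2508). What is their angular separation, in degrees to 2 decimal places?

114.12°

u·v = -0.4087; |u| = 1.0000, |v| = 1.0000.
cos θ = (u·v)/(|u||v|) = -0.4087, so θ = 114.12°.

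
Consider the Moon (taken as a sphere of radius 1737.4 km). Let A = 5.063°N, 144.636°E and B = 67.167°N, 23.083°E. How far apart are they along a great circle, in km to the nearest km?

Let φ₁ = 0.0884 rad, φ₂ = 1.1723 rad, and Δλ = -2.1215 rad.
cos c = sin φ₁ sin φ₂ + cos φ₁ cos φ₂ cos Δλ = (0.0883)(0.9216) + (0.9961)(0.3880)(-0.5233) = -0.12093,
so c = arccos(-0.12093) = 1.69202 rad.
Distance = R·c = 1737.4 × 1.6920 ≈ 2940 km.

2940 km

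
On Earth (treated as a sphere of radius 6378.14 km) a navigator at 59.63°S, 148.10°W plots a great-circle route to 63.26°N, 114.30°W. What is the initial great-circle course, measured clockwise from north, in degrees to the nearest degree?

18°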